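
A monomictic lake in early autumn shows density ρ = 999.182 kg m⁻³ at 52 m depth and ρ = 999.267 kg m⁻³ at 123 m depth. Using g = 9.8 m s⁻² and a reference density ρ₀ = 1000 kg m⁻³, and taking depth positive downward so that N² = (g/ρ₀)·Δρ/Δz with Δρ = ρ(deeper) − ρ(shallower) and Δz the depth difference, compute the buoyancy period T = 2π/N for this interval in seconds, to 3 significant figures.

Δρ = 999.267 − 999.182 = 0.085 kg m⁻³ over Δz = 123 − 52 = 71 m.
N² = (9.8/1000) × (0.085/71) = 1.1732 × 10⁻⁵ s⁻².
N = √(1.1732 × 10⁻⁵) = 3.4252 × 10⁻³ rad s⁻¹, so T = 2π/N = 1.8344 × 10³ s ≈ 1.83 × 10³ s.

1.83 × 10³ s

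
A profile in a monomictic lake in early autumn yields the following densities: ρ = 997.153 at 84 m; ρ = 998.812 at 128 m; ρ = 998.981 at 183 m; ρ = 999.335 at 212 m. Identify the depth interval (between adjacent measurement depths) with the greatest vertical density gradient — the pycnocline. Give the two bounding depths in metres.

84–128 m

Compute the density gradient over each adjacent pair:
  84–128 m: Δρ/Δz = 1.659/44 = 0.038 kg m⁻⁴
  128–183 m: Δρ/Δz = 0.169/55 = 3.1 × 10⁻³ kg m⁻⁴
  183–212 m: Δρ/Δz = 0.354/29 = 0.012 kg m⁻⁴
The largest gradient is in the 84–128 m interval — the pycnocline.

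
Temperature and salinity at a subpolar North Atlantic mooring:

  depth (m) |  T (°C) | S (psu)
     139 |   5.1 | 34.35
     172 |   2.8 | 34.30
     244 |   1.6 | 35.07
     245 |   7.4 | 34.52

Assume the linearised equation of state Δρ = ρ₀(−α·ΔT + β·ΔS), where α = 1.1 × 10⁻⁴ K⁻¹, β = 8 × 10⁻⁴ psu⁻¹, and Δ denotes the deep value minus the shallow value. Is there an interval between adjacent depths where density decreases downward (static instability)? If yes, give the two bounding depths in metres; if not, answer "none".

244–245 m

Evaluate Δρ/ρ₀ = −αΔT + βΔS across each adjacent pair:
  139–172 m: −αΔT+βΔS = −(1.1 × 10⁻⁴)(-2.3)+(8 × 10⁻⁴)(-0.05) = 2.1 × 10⁻⁴ → stable
  172–244 m: −αΔT+βΔS = −(1.1 × 10⁻⁴)(-1.2)+(8 × 10⁻⁴)(+0.77) = 7.5 × 10⁻⁴ → stable
  244–245 m: −αΔT+βΔS = −(1.1 × 10⁻⁴)(+5.8)+(8 × 10⁻⁴)(-0.55) = -1.1 × 10⁻³ → UNSTABLE
The 244–245 m interval has Δρ < 0: lighter water underlies denser water.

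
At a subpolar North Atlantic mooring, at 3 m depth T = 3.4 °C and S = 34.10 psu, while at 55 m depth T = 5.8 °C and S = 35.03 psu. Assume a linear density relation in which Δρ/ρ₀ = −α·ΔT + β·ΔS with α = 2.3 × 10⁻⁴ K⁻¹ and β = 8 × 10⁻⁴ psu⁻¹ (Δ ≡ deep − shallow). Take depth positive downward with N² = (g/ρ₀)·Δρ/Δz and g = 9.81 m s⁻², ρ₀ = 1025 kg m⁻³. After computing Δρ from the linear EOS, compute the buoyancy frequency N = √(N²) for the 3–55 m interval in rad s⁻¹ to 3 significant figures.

ΔT = +2.4 K, ΔS = +0.93 psu (deep − shallow).
Δρ/ρ₀ = −αΔT + βΔS = -5.52 × 10⁻⁴ + 7.44 × 10⁻⁴ = 1.92 × 10⁻⁴, so Δρ ≈ 0.1968 kg m⁻³.
N² = (g/ρ₀)·Δρ/Δz = g·(Δρ/ρ₀)/Δz = 9.81 × 1.92 × 10⁻⁴ / 52 = 3.6222 × 10⁻⁵ s⁻².
N = √(3.6222 × 10⁻⁵) = 6.0185 × 10⁻³ rad s⁻¹ ≈ 6.02 × 10⁻³ rad s⁻¹.

6.02 × 10⁻³ rad s⁻¹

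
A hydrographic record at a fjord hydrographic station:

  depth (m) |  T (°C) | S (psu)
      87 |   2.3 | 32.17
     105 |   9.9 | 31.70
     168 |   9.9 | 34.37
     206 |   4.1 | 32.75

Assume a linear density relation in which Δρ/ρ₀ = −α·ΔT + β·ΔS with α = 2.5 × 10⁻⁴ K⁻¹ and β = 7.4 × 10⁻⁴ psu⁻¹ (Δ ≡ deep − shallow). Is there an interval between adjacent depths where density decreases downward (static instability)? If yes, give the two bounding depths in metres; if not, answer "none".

Evaluate Δρ/ρ₀ = −αΔT + βΔS across each adjacent pair:
  87–105 m: −αΔT+βΔS = −(2.5 × 10⁻⁴)(+7.6)+(7.4 × 10⁻⁴)(-0.47) = -2.2 × 10⁻³ → UNSTABLE
  105–168 m: −αΔT+βΔS = −(2.5 × 10⁻⁴)(+0.0)+(7.4 × 10⁻⁴)(+2.67) = 2.0 × 10⁻³ → stable
  168–206 m: −αΔT+βΔS = −(2.5 × 10⁻⁴)(-5.8)+(7.4 × 10⁻⁴)(-1.62) = 2.5 × 10⁻⁴ → stable
The 87–105 m interval has Δρ < 0: lighter water underlies denser water.

87–105 m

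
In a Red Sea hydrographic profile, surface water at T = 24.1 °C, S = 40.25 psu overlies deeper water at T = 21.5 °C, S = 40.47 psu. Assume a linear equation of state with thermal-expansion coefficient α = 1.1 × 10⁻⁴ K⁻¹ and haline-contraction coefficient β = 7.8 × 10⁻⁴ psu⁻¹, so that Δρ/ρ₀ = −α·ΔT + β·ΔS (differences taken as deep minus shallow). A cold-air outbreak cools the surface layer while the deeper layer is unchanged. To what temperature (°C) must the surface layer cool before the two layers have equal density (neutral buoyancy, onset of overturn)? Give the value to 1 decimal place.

19.9 °C

Neutral buoyancy requires Δρ = 0, i.e. −α(T_deep − T_surf′) + β(S_deep − S_surf) = 0.
T_surf′ = T_deep − (β/α)·ΔS = 21.5 − (7.8 × 10⁻⁴/1.1 × 10⁻⁴)·(+0.22) = 19.940 °C.
Cooling required: 24.1 − (19.940) = 4.160 °C.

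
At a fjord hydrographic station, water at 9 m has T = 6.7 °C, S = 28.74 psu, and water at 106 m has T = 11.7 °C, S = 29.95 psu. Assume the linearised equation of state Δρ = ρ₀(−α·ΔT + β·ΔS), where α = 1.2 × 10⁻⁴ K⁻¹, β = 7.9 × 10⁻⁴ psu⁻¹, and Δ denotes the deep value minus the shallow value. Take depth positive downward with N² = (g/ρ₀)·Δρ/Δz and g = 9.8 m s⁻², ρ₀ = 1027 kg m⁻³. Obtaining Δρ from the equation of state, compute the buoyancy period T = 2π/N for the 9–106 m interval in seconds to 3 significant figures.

ΔT = +5.0 K, ΔS = +1.21 psu (deep − shallow).
Δρ/ρ₀ = −αΔT + βΔS = -6.00 × 10⁻⁴ + 9.559 × 10⁻⁴ = 3.559 × 10⁻⁴, so Δρ ≈ 0.3655 kg m⁻³.
N² = (g/ρ₀)·Δρ/Δz = g·(Δρ/ρ₀)/Δz = 9.8 × 3.559 × 10⁻⁴ / 97 = 3.5957 × 10⁻⁵ s⁻².
N = √(3.5957 × 10⁻⁵) = 5.9964 × 10⁻³ rad s⁻¹ → T = 2π/N = 1.0478 × 10³ s ≈ 1.05 × 10³ s.

1.05 × 10³ s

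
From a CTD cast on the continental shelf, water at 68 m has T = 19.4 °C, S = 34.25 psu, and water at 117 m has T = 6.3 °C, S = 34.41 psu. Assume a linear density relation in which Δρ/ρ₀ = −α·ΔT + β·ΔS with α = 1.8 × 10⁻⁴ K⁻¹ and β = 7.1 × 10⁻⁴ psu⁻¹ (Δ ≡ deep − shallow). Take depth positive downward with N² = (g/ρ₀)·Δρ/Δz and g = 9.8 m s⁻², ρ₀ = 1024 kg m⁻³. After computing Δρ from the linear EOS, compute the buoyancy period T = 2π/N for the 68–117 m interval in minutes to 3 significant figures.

4.71 min

ΔT = -13.1 K, ΔS = +0.16 psu (deep − shallow).
Δρ/ρ₀ = −αΔT + βΔS = 2.358 × 10⁻³ + 1.136 × 10⁻⁴ = 2.4716 × 10⁻³, so Δρ ≈ 2.531 kg m⁻³.
N² = (g/ρ₀)·Δρ/Δz = g·(Δρ/ρ₀)/Δz = 9.8 × 2.4716 × 10⁻³ / 49 = 4.9432 × 10⁻⁴ s⁻².
N = √(4.9432 × 10⁻⁴) = 0.022233 rad s⁻¹ → T = 2π/N = 282.61 s = 4.7102 min ≈ 4.71 min.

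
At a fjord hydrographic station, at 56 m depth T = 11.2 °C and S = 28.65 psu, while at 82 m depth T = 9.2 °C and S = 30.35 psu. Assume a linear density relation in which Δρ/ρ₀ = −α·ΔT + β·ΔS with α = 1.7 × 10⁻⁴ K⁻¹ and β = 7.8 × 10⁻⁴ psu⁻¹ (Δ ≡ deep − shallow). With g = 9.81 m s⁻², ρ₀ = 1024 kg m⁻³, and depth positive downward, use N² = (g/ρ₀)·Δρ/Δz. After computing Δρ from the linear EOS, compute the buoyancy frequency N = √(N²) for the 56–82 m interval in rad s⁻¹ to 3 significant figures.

ΔT = -2.0 K, ΔS = +1.70 psu (deep − shallow).
Δρ/ρ₀ = −αΔT + βΔS = 3.40 × 10⁻⁴ + 1.326 × 10⁻³ = 1.666 × 10⁻³, so Δρ ≈ 1.706 kg m⁻³.
N² = (g/ρ₀)·Δρ/Δz = g·(Δρ/ρ₀)/Δz = 9.81 × 1.666 × 10⁻³ / 26 = 6.2859 × 10⁻⁴ s⁻².
N = √(6.2859 × 10⁻⁴) = 0.025072 rad s⁻¹ ≈ 0.0251 rad s⁻¹.

0.0251 rad s⁻¹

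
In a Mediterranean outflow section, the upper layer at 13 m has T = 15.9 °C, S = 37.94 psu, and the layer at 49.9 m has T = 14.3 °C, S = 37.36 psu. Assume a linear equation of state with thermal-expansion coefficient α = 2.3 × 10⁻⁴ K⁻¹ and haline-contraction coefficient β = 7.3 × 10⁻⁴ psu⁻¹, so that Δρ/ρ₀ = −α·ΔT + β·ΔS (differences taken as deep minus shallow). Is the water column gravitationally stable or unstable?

ΔT = 14.3 − 15.9 = -1.6 K and ΔS = 37.36 − 37.94 = -0.58 psu (deep − shallow).
−αΔT = 3.68 × 10⁻⁴; βΔS = -4.234 × 10⁻⁴; sum Δρ/ρ₀ = -5.54 × 10⁻⁵.
Δρ/ρ₀ < 0, so Δρ < 0: deeper water is lighter → statically unstable; the column would overturn.

unstable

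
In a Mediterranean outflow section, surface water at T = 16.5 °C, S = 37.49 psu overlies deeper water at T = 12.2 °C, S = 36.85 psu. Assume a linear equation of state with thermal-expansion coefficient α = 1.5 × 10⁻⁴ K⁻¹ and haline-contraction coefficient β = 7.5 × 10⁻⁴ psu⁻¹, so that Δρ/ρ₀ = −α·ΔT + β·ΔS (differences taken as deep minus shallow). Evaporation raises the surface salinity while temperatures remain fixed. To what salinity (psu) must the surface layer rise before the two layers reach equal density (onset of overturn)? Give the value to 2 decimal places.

Neutral buoyancy requires −α(T_deep − T_surf) + β(S_deep − S_surf′) = 0.
S_surf′ = S_deep − (α/β)·ΔT = 36.85 − (1.5 × 10⁻⁴/7.5 × 10⁻⁴)·(-4.3) = 37.7100 psu.
Increase required: 37.7100 − 37.49 = 0.2200 psu.

37.71 psu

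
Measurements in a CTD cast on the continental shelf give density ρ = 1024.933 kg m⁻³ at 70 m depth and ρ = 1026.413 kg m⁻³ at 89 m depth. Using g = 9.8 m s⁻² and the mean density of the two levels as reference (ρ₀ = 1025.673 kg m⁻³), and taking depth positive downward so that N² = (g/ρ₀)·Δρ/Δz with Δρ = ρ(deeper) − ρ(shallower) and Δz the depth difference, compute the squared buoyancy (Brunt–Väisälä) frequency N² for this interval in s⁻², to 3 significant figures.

7.44 × 10⁻⁴ s⁻²

Δρ = 1026.413 − 1024.933 = 1.480 kg m⁻³ over Δz = 89 − 70 = 19 m.
N² = (9.8/1025.673) × (1.480/19) = 7.4426 × 10⁻⁴ s⁻² ≈ 7.44 × 10⁻⁴ s⁻².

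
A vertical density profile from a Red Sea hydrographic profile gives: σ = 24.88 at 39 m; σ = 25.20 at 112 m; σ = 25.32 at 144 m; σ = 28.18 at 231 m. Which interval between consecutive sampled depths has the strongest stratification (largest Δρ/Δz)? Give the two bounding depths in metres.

Compute the density gradient over each adjacent pair:
  39–112 m: Δρ/Δz = 0.32/73 = 4.4 × 10⁻³ kg m⁻⁴
  112–144 m: Δρ/Δz = 0.12/32 = 3.7 × 10⁻³ kg m⁻⁴
  144–231 m: Δρ/Δz = 2.86/87 = 0.033 kg m⁻⁴
The largest gradient is in the 144–231 m interval — the pycnocline.

144–231 m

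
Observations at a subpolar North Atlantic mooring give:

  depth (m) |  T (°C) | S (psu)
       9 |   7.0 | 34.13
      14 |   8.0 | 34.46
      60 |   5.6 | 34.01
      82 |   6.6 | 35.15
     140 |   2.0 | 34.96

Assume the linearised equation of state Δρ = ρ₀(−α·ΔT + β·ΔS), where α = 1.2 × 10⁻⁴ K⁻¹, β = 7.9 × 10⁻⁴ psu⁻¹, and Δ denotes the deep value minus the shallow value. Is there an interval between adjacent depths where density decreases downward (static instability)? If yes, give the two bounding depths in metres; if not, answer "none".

Evaluate Δρ/ρ₀ = −αΔT + βΔS across each adjacent pair:
  9–14 m: −αΔT+βΔS = −(1.2 × 10⁻⁴)(+1.0)+(7.9 × 10⁻⁴)(+0.33) = 1.4 × 10⁻⁴ → stable
  14–60 m: −αΔT+βΔS = −(1.2 × 10⁻⁴)(-2.4)+(7.9 × 10⁻⁴)(-0.45) = -6.8 × 10⁻⁵ → UNSTABLE
  60–82 m: −αΔT+βΔS = −(1.2 × 10⁻⁴)(+1.0)+(7.9 × 10⁻⁴)(+1.14) = 7.8 × 10⁻⁴ → stable
  82–140 m: −αΔT+βΔS = −(1.2 × 10⁻⁴)(-4.6)+(7.9 × 10⁻⁴)(-0.19) = 4.0 × 10⁻⁴ → stable
The 14–60 m interval has Δρ < 0: lighter water underlies denser water.

14–60 m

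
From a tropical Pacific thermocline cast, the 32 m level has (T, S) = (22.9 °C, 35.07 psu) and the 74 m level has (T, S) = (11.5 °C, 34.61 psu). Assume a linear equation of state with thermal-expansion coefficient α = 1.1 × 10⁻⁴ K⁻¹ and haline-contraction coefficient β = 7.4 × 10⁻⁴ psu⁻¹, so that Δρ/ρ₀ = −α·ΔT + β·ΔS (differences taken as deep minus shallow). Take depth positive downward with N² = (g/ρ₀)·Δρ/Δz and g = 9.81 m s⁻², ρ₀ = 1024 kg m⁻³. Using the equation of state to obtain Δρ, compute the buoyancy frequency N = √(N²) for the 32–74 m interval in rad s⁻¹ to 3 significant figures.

ΔT = -11.4 K, ΔS = -0.46 psu (deep − shallow).
Δρ/ρ₀ = −αΔT + βΔS = 1.254 × 10⁻³ − 3.404 × 10⁻⁴ = 9.136 × 10⁻⁴, so Δρ ≈ 0.9355 kg m⁻³.
N² = (g/ρ₀)·Δρ/Δz = g·(Δρ/ρ₀)/Δz = 9.81 × 9.136 × 10⁻⁴ / 42 = 2.1339 × 10⁻⁴ s⁻².
N = √(2.1339 × 10⁻⁴) = 0.014608 rad s⁻¹ ≈ 0.0146 rad s⁻¹.

0.0146 rad s⁻¹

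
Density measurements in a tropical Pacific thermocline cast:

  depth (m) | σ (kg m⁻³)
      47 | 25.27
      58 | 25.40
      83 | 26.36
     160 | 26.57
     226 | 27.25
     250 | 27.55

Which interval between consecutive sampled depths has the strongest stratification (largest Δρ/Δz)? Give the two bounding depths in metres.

Compute the density gradient over each adjacent pair:
  47–58 m: Δρ/Δz = 0.13/11 = 0.012 kg m⁻⁴
  58–83 m: Δρ/Δz = 0.96/25 = 0.038 kg m⁻⁴
  83–160 m: Δρ/Δz = 0.21/77 = 2.7 × 10⁻³ kg m⁻⁴
  160–226 m: Δρ/Δz = 0.68/66 = 0.010 kg m⁻⁴
  226–250 m: Δρ/Δz = 0.30/24 = 0.012 kg m⁻⁴
The largest gradient is in the 58–83 m interval — the pycnocline.

58–83 m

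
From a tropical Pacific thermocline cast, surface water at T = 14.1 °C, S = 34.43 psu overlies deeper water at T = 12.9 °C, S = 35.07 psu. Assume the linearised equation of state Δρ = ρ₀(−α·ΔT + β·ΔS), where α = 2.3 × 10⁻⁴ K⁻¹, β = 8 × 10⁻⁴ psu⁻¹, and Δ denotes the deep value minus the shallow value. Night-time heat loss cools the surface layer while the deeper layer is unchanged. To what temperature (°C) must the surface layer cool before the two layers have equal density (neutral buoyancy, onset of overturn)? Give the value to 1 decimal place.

Neutral buoyancy requires Δρ = 0, i.e. −α(T_deep − T_surf′) + β(S_deep − S_surf) = 0.
T_surf′ = T_deep − (β/α)·ΔS = 12.9 − (8 × 10⁻⁴/2.3 × 10⁻⁴)·(+0.64) = 10.674 °C.
Cooling required: 14.1 − (10.674) = 3.426 °C.

10.7 °C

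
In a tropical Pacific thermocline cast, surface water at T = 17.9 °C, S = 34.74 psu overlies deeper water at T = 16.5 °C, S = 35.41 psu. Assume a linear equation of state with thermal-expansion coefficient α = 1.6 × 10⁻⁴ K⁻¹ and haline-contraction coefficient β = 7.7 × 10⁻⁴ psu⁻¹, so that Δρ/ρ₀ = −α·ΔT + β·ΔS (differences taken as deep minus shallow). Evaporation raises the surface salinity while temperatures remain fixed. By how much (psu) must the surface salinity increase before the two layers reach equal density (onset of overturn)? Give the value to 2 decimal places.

Neutral buoyancy requires −α(T_deep − T_surf) + β(S_deep − S_surf′) = 0.
S_surf′ = S_deep − (α/β)·ΔT = 35.41 − (1.6 × 10⁻⁴/7.7 × 10⁻⁴)·(-1.4) = 35.7009 psu.
Increase required: 35.7009 − 34.74 = 0.9609 psu.

0.96 psu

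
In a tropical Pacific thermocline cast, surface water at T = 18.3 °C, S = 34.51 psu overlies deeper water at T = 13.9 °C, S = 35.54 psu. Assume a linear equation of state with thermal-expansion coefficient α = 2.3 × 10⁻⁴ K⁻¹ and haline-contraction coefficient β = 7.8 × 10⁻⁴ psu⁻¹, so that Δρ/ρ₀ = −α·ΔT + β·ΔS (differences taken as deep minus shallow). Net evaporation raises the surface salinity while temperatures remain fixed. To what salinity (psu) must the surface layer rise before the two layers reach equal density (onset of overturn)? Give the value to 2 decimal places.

Neutral buoyancy requires −α(T_deep − T_surf) + β(S_deep − S_surf′) = 0.
S_surf′ = S_deep − (α/β)·ΔT = 35.54 − (2.3 × 10⁻⁴/7.8 × 10⁻⁴)·(-4.4) = 36.8374 psu.
Increase required: 36.8374 − 34.51 = 2.3274 psu.

36.84 psu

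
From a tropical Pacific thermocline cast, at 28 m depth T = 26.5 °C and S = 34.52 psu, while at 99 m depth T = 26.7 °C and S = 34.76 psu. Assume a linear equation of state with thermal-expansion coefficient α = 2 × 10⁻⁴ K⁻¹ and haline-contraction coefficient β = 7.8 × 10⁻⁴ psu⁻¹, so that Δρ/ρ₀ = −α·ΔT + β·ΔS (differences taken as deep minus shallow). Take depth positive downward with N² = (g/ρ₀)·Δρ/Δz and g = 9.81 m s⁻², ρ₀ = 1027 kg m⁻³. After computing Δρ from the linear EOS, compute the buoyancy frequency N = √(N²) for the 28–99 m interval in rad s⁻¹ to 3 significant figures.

ΔT = +0.2 K, ΔS = +0.24 psu (deep − shallow).
Δρ/ρ₀ = −αΔT + βΔS = -4.00 × 10⁻⁵ + 1.872 × 10⁻⁴ = 1.472 × 10⁻⁴, so Δρ ≈ 0.1512 kg m⁻³.
N² = (g/ρ₀)·Δρ/Δz = g·(Δρ/ρ₀)/Δz = 9.81 × 1.472 × 10⁻⁴ / 71 = 2.0338 × 10⁻⁵ s⁻².
N = √(2.0338 × 10⁻⁵) = 4.5098 × 10⁻³ rad s⁻¹ ≈ 4.51 × 10⁻³ rad s⁻¹.

4.51 × 10⁻³ rad s⁻¹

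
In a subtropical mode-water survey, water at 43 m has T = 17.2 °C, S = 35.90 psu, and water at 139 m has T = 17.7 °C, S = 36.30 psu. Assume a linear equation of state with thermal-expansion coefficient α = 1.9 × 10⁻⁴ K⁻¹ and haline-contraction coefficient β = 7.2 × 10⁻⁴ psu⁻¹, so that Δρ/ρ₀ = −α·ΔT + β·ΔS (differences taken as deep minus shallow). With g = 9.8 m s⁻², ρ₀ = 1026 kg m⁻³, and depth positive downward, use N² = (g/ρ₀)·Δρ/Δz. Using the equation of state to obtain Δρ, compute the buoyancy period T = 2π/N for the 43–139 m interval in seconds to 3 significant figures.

1.42 × 10³ s

ΔT = +0.5 K, ΔS = +0.40 psu (deep − shallow).
Δρ/ρ₀ = −αΔT + βΔS = -9.50 × 10⁻⁵ + 2.88 × 10⁻⁴ = 1.93 × 10⁻⁴, so Δρ ≈ 0.1980 kg m⁻³.
N² = (g/ρ₀)·Δρ/Δz = g·(Δρ/ρ₀)/Δz = 9.8 × 1.93 × 10⁻⁴ / 96 = 1.9702 × 10⁻⁵ s⁻².
N = √(1.9702 × 10⁻⁵) = 4.4387 × 10⁻³ rad s⁻¹ → T = 2π/N = 1.4155 × 10³ s ≈ 1.42 × 10³ s.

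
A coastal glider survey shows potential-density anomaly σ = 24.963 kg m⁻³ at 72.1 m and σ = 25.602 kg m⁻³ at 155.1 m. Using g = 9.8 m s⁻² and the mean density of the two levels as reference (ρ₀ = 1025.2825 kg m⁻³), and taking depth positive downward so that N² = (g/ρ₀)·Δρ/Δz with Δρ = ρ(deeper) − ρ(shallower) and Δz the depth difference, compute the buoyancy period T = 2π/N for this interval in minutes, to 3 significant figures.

12.2 min

Δρ = 1025.602 − 1024.963 = 0.639 kg m⁻³ over Δz = 155.1 − 72.1 = 83 m.
N² = (9.8/1025.2825) × (0.639/83) = 7.3588 × 10⁻⁵ s⁻².
N = √(7.3588 × 10⁻⁵) = 8.5783 × 10⁻³ rad s⁻¹, so T = 2π/N = 732.45 s = 12.208 min ≈ 12.2 min.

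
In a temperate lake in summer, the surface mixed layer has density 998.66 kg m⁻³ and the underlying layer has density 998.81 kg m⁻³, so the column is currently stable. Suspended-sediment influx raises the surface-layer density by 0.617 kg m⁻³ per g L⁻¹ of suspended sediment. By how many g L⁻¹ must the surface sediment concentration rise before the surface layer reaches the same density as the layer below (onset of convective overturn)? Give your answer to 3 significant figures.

Density deficit of the surface layer: 998.81 − 998.66 = 0.15 kg m⁻³.
Required change = 0.15 / 0.617 = 0.243 g L⁻¹.

0.243 g L⁻¹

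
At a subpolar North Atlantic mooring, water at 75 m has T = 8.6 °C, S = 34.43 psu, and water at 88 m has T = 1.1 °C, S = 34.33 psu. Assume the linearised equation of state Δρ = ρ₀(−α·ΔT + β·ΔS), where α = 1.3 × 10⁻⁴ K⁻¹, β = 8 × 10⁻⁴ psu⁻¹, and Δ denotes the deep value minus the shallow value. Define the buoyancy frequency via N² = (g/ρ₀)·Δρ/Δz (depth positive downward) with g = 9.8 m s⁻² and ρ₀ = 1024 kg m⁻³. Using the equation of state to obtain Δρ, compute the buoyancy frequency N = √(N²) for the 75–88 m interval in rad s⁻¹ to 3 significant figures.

0.0260 rad s⁻¹

ΔT = -7.5 K, ΔS = -0.10 psu (deep − shallow).
Δρ/ρ₀ = −αΔT + βΔS = 9.75 × 10⁻⁴ − 8.00 × 10⁻⁵ = 8.95 × 10⁻⁴, so Δρ ≈ 0.9165 kg m⁻³.
N² = (g/ρ₀)·Δρ/Δz = g·(Δρ/ρ₀)/Δz = 9.8 × 8.95 × 10⁻⁴ / 13 = 6.7469 × 10⁻⁴ s⁻².
N = √(6.7469 × 10⁻⁴) = 0.025975 rad s⁻¹ ≈ 0.0260 rad s⁻¹.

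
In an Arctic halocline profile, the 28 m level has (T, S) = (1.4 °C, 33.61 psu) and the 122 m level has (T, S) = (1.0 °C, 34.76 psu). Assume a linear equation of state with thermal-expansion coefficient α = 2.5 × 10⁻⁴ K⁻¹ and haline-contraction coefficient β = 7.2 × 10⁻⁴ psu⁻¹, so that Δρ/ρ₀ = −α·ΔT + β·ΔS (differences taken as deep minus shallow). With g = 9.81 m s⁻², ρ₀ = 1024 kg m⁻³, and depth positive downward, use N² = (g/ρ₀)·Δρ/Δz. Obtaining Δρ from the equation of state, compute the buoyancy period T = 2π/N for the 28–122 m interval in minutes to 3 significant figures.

10.6 min

ΔT = -0.4 K, ΔS = +1.15 psu (deep − shallow).
Δρ/ρ₀ = −αΔT + βΔS = 1.00 × 10⁻⁴ + 8.28 × 10⁻⁴ = 9.28 × 10⁻⁴, so Δρ ≈ 0.9503 kg m⁻³.
N² = (g/ρ₀)·Δρ/Δz = g·(Δρ/ρ₀)/Δz = 9.81 × 9.28 × 10⁻⁴ / 94 = 9.6848 × 10⁻⁵ s⁻².
N = √(9.6848 × 10⁻⁵) = 9.8411 × 10⁻³ rad s⁻¹ → T = 2π/N = 638.46 s = 10.641 min ≈ 10.6 min.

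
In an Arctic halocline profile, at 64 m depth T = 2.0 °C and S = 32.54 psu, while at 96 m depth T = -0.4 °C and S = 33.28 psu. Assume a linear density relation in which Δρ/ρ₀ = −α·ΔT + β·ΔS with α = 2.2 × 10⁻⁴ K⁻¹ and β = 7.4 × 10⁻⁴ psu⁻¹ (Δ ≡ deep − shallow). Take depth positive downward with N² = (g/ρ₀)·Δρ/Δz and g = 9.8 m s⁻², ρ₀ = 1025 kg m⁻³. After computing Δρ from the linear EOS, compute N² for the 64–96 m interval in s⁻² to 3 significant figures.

ΔT = -2.4 K, ΔS = +0.74 psu (deep − shallow).
Δρ/ρ₀ = −αΔT + βΔS = 5.28 × 10⁻⁴ + 5.476 × 10⁻⁴ = 1.0756 × 10⁻³, so Δρ ≈ 1.102 kg m⁻³.
N² = (g/ρ₀)·Δρ/Δz = g·(Δρ/ρ₀)/Δz = 9.8 × 1.0756 × 10⁻³ / 32 = 3.2940 × 10⁻⁴ s⁻² ≈ 3.29 × 10⁻⁴ s⁻².

3.29 × 10⁻⁴ s⁻²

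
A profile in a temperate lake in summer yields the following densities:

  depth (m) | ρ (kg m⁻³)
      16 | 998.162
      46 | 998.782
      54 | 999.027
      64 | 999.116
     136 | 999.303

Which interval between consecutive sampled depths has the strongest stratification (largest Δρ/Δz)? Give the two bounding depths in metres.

46–54 m

Compute the density gradient over each adjacent pair:
  16–46 m: Δρ/Δz = 0.620/30 = 0.021 kg m⁻⁴
  46–54 m: Δρ/Δz = 0.245/8 = 0.031 kg m⁻⁴
  54–64 m: Δρ/Δz = 0.089/10 = 8.9 × 10⁻³ kg m⁻⁴
  64–136 m: Δρ/Δz = 0.187/72 = 2.6 × 10⁻³ kg m⁻⁴
The largest gradient is in the 46–54 m interval — the pycnocline.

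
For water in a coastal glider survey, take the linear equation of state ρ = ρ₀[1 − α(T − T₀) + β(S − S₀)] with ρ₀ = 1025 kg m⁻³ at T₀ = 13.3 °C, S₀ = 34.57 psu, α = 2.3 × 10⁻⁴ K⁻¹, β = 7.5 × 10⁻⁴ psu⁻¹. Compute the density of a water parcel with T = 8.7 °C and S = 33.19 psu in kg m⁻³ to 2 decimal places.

T − T₀ = -4.6 K, S − S₀ = -1.38 psu.
Bracket = 1 − α·(-4.6) + β·(-1.38) = 1 + (2.30 × 10⁻⁵) = 1.0000230.
ρ = 1025 × 1.0000230 = 1025.02 kg m⁻³.

1025.02 kg m⁻³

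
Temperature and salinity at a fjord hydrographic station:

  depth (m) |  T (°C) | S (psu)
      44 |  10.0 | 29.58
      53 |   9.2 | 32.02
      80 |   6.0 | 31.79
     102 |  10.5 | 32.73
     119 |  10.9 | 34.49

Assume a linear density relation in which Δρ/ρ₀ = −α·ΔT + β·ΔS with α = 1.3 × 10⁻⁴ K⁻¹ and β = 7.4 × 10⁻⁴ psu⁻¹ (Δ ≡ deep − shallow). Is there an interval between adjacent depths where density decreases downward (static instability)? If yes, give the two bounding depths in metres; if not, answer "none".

none

Evaluate Δρ/ρ₀ = −αΔT + βΔS across each adjacent pair:
  44–53 m: −αΔT+βΔS = −(1.3 × 10⁻⁴)(-0.8)+(7.4 × 10⁻⁴)(+2.44) = 1.9 × 10⁻³ → stable
  53–80 m: −αΔT+βΔS = −(1.3 × 10⁻⁴)(-3.2)+(7.4 × 10⁻⁴)(-0.23) = 2.5 × 10⁻⁴ → stable
  80–102 m: −αΔT+βΔS = −(1.3 × 10⁻⁴)(+4.5)+(7.4 × 10⁻⁴)(+0.94) = 1.1 × 10⁻⁴ → stable
  102–119 m: −αΔT+βΔS = −(1.3 × 10⁻⁴)(+0.4)+(7.4 × 10⁻⁴)(+1.76) = 1.3 × 10⁻³ → stable
Every interval has Δρ > 0: the column is stably stratified throughout.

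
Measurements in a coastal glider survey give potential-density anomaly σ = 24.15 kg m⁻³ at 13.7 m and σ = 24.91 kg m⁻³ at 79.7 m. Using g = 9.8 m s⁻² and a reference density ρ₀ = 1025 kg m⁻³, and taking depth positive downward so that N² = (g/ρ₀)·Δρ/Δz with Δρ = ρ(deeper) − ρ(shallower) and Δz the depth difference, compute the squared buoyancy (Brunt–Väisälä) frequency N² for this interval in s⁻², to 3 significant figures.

Δρ = 1024.91 − 1024.15 = 0.76 kg m⁻³ over Δz = 79.7 − 13.7 = 66 m.
N² = (9.8/1025) × (0.76/66) = 1.1010 × 10⁻⁴ s⁻² ≈ 1.10 × 10⁻⁴ s⁻².

1.10 × 10⁻⁴ s⁻²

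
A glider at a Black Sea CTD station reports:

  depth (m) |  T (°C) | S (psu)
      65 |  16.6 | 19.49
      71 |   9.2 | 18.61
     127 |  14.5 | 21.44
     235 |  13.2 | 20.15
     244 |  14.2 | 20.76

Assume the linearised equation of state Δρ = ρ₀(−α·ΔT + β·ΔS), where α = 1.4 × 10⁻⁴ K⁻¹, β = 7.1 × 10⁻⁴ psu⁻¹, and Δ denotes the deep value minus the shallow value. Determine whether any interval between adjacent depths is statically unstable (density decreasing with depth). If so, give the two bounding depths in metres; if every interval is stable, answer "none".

Evaluate Δρ/ρ₀ = −αΔT + βΔS across each adjacent pair:
  65–71 m: −αΔT+βΔS = −(1.4 × 10⁻⁴)(-7.4)+(7.1 × 10⁻⁴)(-0.88) = 4.1 × 10⁻⁴ → stable
  71–127 m: −αΔT+βΔS = −(1.4 × 10⁻⁴)(+5.3)+(7.1 × 10⁻⁴)(+2.83) = 1.3 × 10⁻³ → stable
  127–235 m: −αΔT+βΔS = −(1.4 × 10⁻⁴)(-1.3)+(7.1 × 10⁻⁴)(-1.29) = -7.3 × 10⁻⁴ → UNSTABLE
  235–244 m: −αΔT+βΔS = −(1.4 × 10⁻⁴)(+1.0)+(7.1 × 10⁻⁴)(+0.61) = 2.9 × 10⁻⁴ → stable
The 127–235 m interval has Δρ < 0: lighter water underlies denser water.

127–235 m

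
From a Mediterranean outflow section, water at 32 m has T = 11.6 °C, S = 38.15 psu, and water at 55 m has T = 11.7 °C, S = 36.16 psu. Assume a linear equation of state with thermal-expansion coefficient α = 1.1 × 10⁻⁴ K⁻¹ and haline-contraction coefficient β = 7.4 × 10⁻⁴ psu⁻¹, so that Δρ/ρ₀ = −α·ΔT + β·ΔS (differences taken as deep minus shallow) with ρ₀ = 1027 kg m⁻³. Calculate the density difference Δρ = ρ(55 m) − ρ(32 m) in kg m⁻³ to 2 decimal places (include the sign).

-1.52 kg m⁻³

ΔT = +0.1 K, ΔS = -1.99 psu (deep − shallow).
Δρ/ρ₀ = −(1.1 × 10⁻⁴)(+0.1) + (7.4 × 10⁻⁴)(-1.99) = -1.4836 × 10⁻³.
Δρ = 1027 × (-1.4836 × 10⁻³) = -1.52 kg m⁻³.
Negative Δρ: lighter below, statically unstable.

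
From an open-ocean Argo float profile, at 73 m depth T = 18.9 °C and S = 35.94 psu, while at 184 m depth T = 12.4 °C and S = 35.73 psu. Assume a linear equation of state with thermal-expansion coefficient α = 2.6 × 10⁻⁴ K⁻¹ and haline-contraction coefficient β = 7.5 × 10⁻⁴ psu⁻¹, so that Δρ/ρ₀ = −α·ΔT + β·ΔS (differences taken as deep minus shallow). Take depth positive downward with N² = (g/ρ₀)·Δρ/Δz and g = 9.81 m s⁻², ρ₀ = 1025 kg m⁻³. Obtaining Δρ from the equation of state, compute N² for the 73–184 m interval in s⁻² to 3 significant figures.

1.35 × 10⁻⁴ s⁻²

ΔT = -6.5 K, ΔS = -0.21 psu (deep − shallow).
Δρ/ρ₀ = −αΔT + βΔS = 1.69 × 10⁻³ − 1.575 × 10⁻⁴ = 1.5325 × 10⁻³, so Δρ ≈ 1.571 kg m⁻³.
N² = (g/ρ₀)·Δρ/Δz = g·(Δρ/ρ₀)/Δz = 9.81 × 1.5325 × 10⁻³ / 111 = 1.3544 × 10⁻⁴ s⁻² ≈ 1.35 × 10⁻⁴ s⁻².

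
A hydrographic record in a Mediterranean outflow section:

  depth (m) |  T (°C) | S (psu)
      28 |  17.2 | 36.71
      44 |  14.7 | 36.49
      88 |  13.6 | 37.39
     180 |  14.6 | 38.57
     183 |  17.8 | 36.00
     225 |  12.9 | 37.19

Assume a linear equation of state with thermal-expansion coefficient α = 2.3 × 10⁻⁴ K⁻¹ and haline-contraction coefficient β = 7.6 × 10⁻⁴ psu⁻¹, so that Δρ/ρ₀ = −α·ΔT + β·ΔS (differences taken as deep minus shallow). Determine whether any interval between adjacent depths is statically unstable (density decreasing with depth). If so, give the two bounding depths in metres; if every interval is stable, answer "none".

180–183 m

Evaluate Δρ/ρ₀ = −αΔT + βΔS across each adjacent pair:
  28–44 m: −αΔT+βΔS = −(2.3 × 10⁻⁴)(-2.5)+(7.6 × 10⁻⁴)(-0.22) = 4.1 × 10⁻⁴ → stable
  44–88 m: −αΔT+βΔS = −(2.3 × 10⁻⁴)(-1.1)+(7.6 × 10⁻⁴)(+0.90) = 9.4 × 10⁻⁴ → stable
  88–180 m: −αΔT+βΔS = −(2.3 × 10⁻⁴)(+1.0)+(7.6 × 10⁻⁴)(+1.18) = 6.7 × 10⁻⁴ → stable
  180–183 m: −αΔT+βΔS = −(2.3 × 10⁻⁴)(+3.2)+(7.6 × 10⁻⁴)(-2.57) = -2.7 × 10⁻³ → UNSTABLE
  183–225 m: −αΔT+βΔS = −(2.3 × 10⁻⁴)(-4.9)+(7.6 × 10⁻⁴)(+1.19) = 2.0 × 10⁻³ → stable
The 180–183 m interval has Δρ < 0: lighter water underlies denser water.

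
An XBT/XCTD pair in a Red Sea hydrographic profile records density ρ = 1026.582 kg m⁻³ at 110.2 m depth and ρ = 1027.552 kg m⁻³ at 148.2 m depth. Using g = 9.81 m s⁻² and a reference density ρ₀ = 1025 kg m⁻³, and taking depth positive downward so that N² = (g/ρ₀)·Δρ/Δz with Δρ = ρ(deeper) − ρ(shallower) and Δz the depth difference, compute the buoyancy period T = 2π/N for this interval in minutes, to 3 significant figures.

6.70 min

Δρ = 1027.552 − 1026.582 = 0.970 kg m⁻³ over Δz = 148.2 − 110.2 = 38 m.
N² = (9.81/1025) × (0.970/38) = 2.4431 × 10⁻⁴ s⁻².
N = √(2.4431 × 10⁻⁴) = 0.015630 rad s⁻¹, so T = 2π/N = 402.00 s = 6.7000 min ≈ 6.70 min.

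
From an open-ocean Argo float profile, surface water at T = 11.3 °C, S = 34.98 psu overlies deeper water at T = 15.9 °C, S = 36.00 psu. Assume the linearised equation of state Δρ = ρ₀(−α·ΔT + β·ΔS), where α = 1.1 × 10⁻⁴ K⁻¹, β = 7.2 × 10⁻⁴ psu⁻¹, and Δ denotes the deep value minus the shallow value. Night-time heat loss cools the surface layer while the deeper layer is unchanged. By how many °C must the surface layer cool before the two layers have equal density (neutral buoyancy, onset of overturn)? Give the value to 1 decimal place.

2.1 °C

Neutral buoyancy requires Δρ = 0, i.e. −α(T_deep − T_surf′) + β(S_deep − S_surf) = 0.
T_surf′ = T_deep − (β/α)·ΔS = 15.9 − (7.2 × 10⁻⁴/1.1 × 10⁻⁴)·(+1.02) = 9.224 °C.
Cooling required: 11.3 − (9.224) = 2.076 °C.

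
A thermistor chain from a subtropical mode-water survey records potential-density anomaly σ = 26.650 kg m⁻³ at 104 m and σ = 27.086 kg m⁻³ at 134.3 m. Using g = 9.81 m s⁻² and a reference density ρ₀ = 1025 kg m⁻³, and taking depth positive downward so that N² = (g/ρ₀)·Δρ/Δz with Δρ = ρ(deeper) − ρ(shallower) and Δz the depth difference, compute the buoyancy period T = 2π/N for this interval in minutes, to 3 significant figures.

8.92 min

Δρ = 1027.086 − 1026.650 = 0.436 kg m⁻³ over Δz = 134.3 − 104 = 30.3 m.
N² = (9.81/1025) × (0.436/30.3) = 1.3772 × 10⁻⁴ s⁻².
N = √(1.3772 × 10⁻⁴) = 0.011735 rad s⁻¹, so T = 2π/N = 535.42 s = 8.9237 min ≈ 8.92 min.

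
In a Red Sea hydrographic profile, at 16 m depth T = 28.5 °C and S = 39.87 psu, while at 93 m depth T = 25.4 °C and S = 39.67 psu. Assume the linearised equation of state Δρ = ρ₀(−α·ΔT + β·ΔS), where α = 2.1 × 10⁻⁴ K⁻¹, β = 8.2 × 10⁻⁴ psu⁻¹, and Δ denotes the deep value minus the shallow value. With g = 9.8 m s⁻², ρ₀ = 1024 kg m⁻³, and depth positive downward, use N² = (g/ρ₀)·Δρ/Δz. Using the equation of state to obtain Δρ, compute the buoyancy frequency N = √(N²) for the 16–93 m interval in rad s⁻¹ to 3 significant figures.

7.87 × 10⁻³ rad s⁻¹

ΔT = -3.1 K, ΔS = -0.20 psu (deep − shallow).
Δρ/ρ₀ = −αΔT + βΔS = 6.51 × 10⁻⁴ − 1.64 × 10⁻⁴ = 4.87 × 10⁻⁴, so Δρ ≈ 0.4987 kg m⁻³.
N² = (g/ρ₀)·Δρ/Δz = g·(Δρ/ρ₀)/Δz = 9.8 × 4.87 × 10⁻⁴ / 77 = 6.1982 × 10⁻⁵ s⁻².
N = √(6.1982 × 10⁻⁵) = 7.8729 × 10⁻³ rad s⁻¹ ≈ 7.87 × 10⁻³ rad s⁻¹.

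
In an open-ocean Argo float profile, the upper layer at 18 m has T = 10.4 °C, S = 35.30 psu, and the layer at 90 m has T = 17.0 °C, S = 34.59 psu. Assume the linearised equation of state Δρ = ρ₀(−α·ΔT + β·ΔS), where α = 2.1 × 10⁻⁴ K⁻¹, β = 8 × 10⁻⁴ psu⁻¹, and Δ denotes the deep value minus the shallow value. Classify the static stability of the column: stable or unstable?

unstable

ΔT = 17.0 − 10.4 = +6.6 K and ΔS = 34.59 − 35.30 = -0.71 psu (deep − shallow).
−αΔT = -1.386 × 10⁻³; βΔS = -5.68 × 10⁻⁴; sum Δρ/ρ₀ = -1.954 × 10⁻³.
Δρ/ρ₀ < 0, so Δρ < 0: deeper water is lighter → statically unstable; the column would overturn.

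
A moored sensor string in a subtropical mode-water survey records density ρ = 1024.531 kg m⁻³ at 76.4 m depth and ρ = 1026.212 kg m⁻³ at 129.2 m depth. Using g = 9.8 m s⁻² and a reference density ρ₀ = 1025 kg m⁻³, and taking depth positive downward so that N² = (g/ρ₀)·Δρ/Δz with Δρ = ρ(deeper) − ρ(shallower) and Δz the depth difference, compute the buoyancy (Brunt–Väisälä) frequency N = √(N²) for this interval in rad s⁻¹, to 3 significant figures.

Δρ = 1026.212 − 1024.531 = 1.681 kg m⁻³ over Δz = 129.2 − 76.4 = 52.8 m.
N² = (9.8/1025) × (1.681/52.8) = 3.0439 × 10⁻⁴ s⁻².
N = √(3.0439 × 10⁻⁴) = 0.017447 rad s⁻¹ ≈ 0.0174 rad s⁻¹.

0.0174 rad s⁻¹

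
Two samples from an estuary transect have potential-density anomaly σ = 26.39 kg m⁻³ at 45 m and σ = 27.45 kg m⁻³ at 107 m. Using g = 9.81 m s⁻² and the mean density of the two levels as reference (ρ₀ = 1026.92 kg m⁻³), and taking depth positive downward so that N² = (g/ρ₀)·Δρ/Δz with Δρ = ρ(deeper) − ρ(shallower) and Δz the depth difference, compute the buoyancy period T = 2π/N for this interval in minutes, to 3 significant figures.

Δρ = 1027.45 − 1026.39 = 1.06 kg m⁻³ over Δz = 107 − 45 = 62 m.
N² = (9.81/1026.92) × (1.06/62) = 1.6332 × 10⁻⁴ s⁻².
N = √(1.6332 × 10⁻⁴) = 0.012780 rad s⁻¹, so T = 2π/N = 491.64 s = 8.1940 min ≈ 8.19 min.
N² > 0, so the interval is statically stable.

8.19 min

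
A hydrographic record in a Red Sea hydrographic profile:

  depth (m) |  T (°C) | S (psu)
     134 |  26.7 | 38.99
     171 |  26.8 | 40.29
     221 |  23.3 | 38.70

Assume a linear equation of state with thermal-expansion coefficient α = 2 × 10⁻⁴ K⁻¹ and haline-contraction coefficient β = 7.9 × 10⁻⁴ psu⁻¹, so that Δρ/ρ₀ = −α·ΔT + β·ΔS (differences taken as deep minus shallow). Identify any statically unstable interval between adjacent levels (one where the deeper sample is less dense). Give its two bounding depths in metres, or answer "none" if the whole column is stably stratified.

Evaluate Δρ/ρ₀ = −αΔT + βΔS across each adjacent pair:
  134–171 m: −αΔT+βΔS = −(2 × 10⁻⁴)(+0.1)+(7.9 × 10⁻⁴)(+1.30) = 1.0 × 10⁻³ → stable
  171–221 m: −αΔT+βΔS = −(2 × 10⁻⁴)(-3.5)+(7.9 × 10⁻⁴)(-1.59) = -5.6 × 10⁻⁴ → UNSTABLE
The 171–221 m interval has Δρ < 0: lighter water underlies denser water.

171–221 m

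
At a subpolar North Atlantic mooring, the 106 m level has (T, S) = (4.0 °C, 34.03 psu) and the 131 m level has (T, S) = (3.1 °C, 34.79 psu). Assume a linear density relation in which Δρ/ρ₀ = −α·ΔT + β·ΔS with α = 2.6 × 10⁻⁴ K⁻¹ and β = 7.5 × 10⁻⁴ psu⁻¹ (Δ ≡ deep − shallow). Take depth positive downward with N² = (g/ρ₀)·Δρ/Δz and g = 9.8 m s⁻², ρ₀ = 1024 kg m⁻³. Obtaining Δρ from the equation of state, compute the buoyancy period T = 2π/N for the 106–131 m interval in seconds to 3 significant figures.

ΔT = -0.9 K, ΔS = +0.76 psu (deep − shallow).
Δρ/ρ₀ = −αΔT + βΔS = 2.34 × 10⁻⁴ + 5.70 × 10⁻⁴ = 8.04 × 10⁻⁴, so Δρ ≈ 0.8233 kg m⁻³.
N² = (g/ρ₀)·Δρ/Δz = g·(Δρ/ρ₀)/Δz = 9.8 × 8.04 × 10⁻⁴ / 25 = 3.1517 × 10⁻⁴ s⁻².
N = √(3.1517 × 10⁻⁴) = 0.017753 rad s⁻¹ → T = 2π/N = 353.92 s ≈ 354 s.

354 s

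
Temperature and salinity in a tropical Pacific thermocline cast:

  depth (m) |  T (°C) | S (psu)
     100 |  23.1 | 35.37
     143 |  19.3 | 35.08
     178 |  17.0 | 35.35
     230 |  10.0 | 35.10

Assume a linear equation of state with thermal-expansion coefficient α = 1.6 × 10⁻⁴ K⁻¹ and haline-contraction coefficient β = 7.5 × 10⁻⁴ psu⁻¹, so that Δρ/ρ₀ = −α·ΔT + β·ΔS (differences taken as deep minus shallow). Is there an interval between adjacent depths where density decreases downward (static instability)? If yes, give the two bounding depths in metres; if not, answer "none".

Evaluate Δρ/ρ₀ = −αΔT + βΔS across each adjacent pair:
  100–143 m: −αΔT+βΔS = −(1.6 × 10⁻⁴)(-3.8)+(7.5 × 10⁻⁴)(-0.29) = 3.9 × 10⁻⁴ → stable
  143–178 m: −αΔT+βΔS = −(1.6 × 10⁻⁴)(-2.3)+(7.5 × 10⁻⁴)(+0.27) = 5.7 × 10⁻⁴ → stable
  178–230 m: −αΔT+βΔS = −(1.6 × 10⁻⁴)(-7.0)+(7.5 × 10⁻⁴)(-0.25) = 9.3 × 10⁻⁴ → stable
Every interval has Δρ > 0: the column is stably stratified throughout.

none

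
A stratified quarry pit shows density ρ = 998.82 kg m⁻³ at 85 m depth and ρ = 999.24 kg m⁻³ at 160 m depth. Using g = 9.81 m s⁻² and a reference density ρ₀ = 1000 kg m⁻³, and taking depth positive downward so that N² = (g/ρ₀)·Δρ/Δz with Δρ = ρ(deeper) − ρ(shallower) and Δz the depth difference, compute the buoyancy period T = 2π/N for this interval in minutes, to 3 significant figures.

14.1 min

Δρ = 999.24 − 998.82 = 0.42 kg m⁻³ over Δz = 160 − 85 = 75 m.
N² = (9.81/1000) × (0.42/75) = 5.4936 × 10⁻⁵ s⁻².
N = √(5.4936 × 10⁻⁵) = 7.4119 × 10⁻³ rad s⁻¹, so T = 2π/N = 847.72 s = 14.129 min ≈ 14.1 min.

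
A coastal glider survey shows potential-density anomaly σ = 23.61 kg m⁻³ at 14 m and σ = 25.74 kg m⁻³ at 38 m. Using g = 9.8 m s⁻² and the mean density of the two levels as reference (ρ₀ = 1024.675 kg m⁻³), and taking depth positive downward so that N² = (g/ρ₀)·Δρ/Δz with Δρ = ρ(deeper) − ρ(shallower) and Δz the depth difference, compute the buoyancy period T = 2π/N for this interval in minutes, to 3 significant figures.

3.59 min

Δρ = 1025.74 − 1023.61 = 2.13 kg m⁻³ over Δz = 38 − 14 = 24 m.
N² = (9.8/1024.675) × (2.13/24) = 8.4881 × 10⁻⁴ s⁻².
N = √(8.4881 × 10⁻⁴) = 0.029134 rad s⁻¹, so T = 2π/N = 215.67 s = 3.5945 min ≈ 3.59 min.
Since Δρ > 0 the layer is stably stratified.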